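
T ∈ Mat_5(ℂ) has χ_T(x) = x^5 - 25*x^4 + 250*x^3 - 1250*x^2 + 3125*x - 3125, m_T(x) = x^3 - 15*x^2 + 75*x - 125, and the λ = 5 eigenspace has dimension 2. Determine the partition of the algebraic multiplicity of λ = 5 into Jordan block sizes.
Block sizes for λ = 5: [3, 2]

Step 1 — from the characteristic polynomial, algebraic multiplicity of λ = 5 is 5. From dim ker(T − (5)·I) = 2, there are exactly 2 Jordan blocks for λ = 5.
Step 2 — from the minimal polynomial, the factor (x − 5)^3 tells us the largest block for λ = 5 has size 3.
Step 3 — with total size 5, 2 blocks, and largest block 3, the block sizes (in nonincreasing order) are [3, 2].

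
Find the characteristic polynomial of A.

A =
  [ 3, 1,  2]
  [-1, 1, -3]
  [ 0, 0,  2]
x^3 - 6*x^2 + 12*x - 8

Expanding det(x·I − A) (e.g. by cofactor expansion or by noting that A is similar to its Jordan form J, which has the same characteristic polynomial as A) gives
  χ_A(x) = x^3 - 6*x^2 + 12*x - 8
which factors as (x - 2)^3. The eigenvalues (with algebraic multiplicities) are λ = 2 with multiplicity 3.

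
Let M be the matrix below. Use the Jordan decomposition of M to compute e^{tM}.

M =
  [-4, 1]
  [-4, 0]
e^{tM} =
  [-2*t*exp(-2*t) + exp(-2*t), t*exp(-2*t)]
  [-4*t*exp(-2*t), 2*t*exp(-2*t) + exp(-2*t)]

Strategy: write M = P · J · P⁻¹ where J is a Jordan canonical form, so e^{tM} = P · e^{tJ} · P⁻¹, and e^{tJ} can be computed block-by-block.

M has Jordan form
J =
  [-2,  1]
  [ 0, -2]
(up to reordering of blocks).

Per-block formulas:
  For a 2×2 Jordan block J_2(-2): exp(t · J_2(-2)) = e^(-2t)·(I + t·N), where N is the 2×2 nilpotent shift.

After assembling e^{tJ} and conjugating by P, we get:

e^{tM} =
  [-2*t*exp(-2*t) + exp(-2*t), t*exp(-2*t)]
  [-4*t*exp(-2*t), 2*t*exp(-2*t) + exp(-2*t)]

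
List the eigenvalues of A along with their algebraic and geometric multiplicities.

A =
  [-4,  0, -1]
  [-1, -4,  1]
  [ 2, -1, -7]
λ = -5: alg = 3, geom = 1

Step 1 — factor the characteristic polynomial to read off the algebraic multiplicities:
  χ_A(x) = (x + 5)^3

Step 2 — compute geometric multiplicities via the rank-nullity identity g(λ) = n − rank(A − λI):
  rank(A − (-5)·I) = 2, so dim ker(A − (-5)·I) = n − 2 = 1

Summary:
  λ = -5: algebraic multiplicity = 3, geometric multiplicity = 1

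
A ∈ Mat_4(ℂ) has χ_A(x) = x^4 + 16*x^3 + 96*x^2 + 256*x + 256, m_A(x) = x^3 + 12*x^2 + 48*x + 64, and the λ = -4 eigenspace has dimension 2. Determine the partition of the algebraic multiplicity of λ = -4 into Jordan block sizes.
Block sizes for λ = -4: [3, 1]

Step 1 — from the characteristic polynomial, algebraic multiplicity of λ = -4 is 4. From dim ker(A − (-4)·I) = 2, there are exactly 2 Jordan blocks for λ = -4.
Step 2 — from the minimal polynomial, the factor (x + 4)^3 tells us the largest block for λ = -4 has size 3.
Step 3 — with total size 4, 2 blocks, and largest block 3, the block sizes (in nonincreasing order) are [3, 1].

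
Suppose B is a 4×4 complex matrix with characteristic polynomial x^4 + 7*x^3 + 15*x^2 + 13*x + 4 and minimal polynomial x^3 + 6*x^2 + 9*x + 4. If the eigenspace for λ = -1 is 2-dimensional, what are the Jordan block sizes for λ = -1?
Block sizes for λ = -1: [2, 1]

Step 1 — from the characteristic polynomial, algebraic multiplicity of λ = -1 is 3. From dim ker(B − (-1)·I) = 2, there are exactly 2 Jordan blocks for λ = -1.
Step 2 — from the minimal polynomial, the factor (x + 1)^2 tells us the largest block for λ = -1 has size 2.
Step 3 — with total size 3, 2 blocks, and largest block 2, the block sizes (in nonincreasing order) are [2, 1].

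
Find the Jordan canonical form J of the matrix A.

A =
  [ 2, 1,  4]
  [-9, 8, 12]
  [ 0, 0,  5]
J_2(5) ⊕ J_1(5)

The characteristic polynomial is
  det(x·I − A) = x^3 - 15*x^2 + 75*x - 125 = (x - 5)^3

Eigenvalues and multiplicities (the geometric multiplicity of λ is n − rank(A − λI), which equals the number of Jordan blocks for λ):
  λ = 5: algebraic multiplicity = 3, geometric multiplicity = 2

Determining the block sizes for each eigenvalue:
  λ = 5: 2 blocks summing to 3 forces exactly one block of size 2 and the rest size 1 → block sizes [2, 1]

Assembling the blocks gives a Jordan form
J =
  [5, 1, 0]
  [0, 5, 0]
  [0, 0, 5]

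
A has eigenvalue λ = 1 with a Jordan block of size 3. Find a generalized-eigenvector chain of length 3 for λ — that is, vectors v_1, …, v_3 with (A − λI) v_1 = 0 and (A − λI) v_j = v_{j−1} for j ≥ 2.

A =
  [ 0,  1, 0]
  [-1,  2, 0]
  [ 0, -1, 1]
A Jordan chain for λ = 1 of length 3:
v_1 = (0, 0, 1)ᵀ
v_2 = (-1, -1, 0)ᵀ
v_3 = (1, 0, 0)ᵀ

Let N = A − (1)·I. We want v_3 with N^3 v_3 = 0 but N^2 v_3 ≠ 0; then v_{j-1} := N · v_j for j = 3, …, 2.

Pick v_3 = (1, 0, 0)ᵀ.
Then v_2 = N · v_3 = (-1, -1, 0)ᵀ.
Then v_1 = N · v_2 = (0, 0, 1)ᵀ.

Sanity check: (A − (1)·I) v_1 = (0, 0, 0)ᵀ = 0. ✓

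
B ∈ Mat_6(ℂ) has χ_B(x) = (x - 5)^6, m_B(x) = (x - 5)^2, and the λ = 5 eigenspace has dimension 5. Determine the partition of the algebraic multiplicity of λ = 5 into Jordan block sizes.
Block sizes for λ = 5: [2, 1, 1, 1, 1]

Step 1 — from the characteristic polynomial, algebraic multiplicity of λ = 5 is 6. From dim ker(B − (5)·I) = 5, there are exactly 5 Jordan blocks for λ = 5.
Step 2 — from the minimal polynomial, the factor (x − 5)^2 tells us the largest block for λ = 5 has size 2.
Step 3 — with total size 6, 5 blocks, and largest block 2, the block sizes (in nonincreasing order) are [2, 1, 1, 1, 1].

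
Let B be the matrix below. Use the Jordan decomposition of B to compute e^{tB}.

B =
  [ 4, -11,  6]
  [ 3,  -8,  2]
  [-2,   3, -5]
e^{tB} =
  [2*t^2*exp(-3*t) + 7*t*exp(-3*t) + exp(-3*t), -2*t^2*exp(-3*t) - 11*t*exp(-3*t), 4*t^2*exp(-3*t) + 6*t*exp(-3*t)]
  [t^2*exp(-3*t) + 3*t*exp(-3*t), -t^2*exp(-3*t) - 5*t*exp(-3*t) + exp(-3*t), 2*t^2*exp(-3*t) + 2*t*exp(-3*t)]
  [-t^2*exp(-3*t)/2 - 2*t*exp(-3*t), t^2*exp(-3*t)/2 + 3*t*exp(-3*t), -t^2*exp(-3*t) - 2*t*exp(-3*t) + exp(-3*t)]

Strategy: write B = P · J · P⁻¹ where J is a Jordan canonical form, so e^{tB} = P · e^{tJ} · P⁻¹, and e^{tJ} can be computed block-by-block.

B has Jordan form
J =
  [-3,  1,  0]
  [ 0, -3,  1]
  [ 0,  0, -3]
(up to reordering of blocks).

Per-block formulas:
  For a 3×3 Jordan block J_3(-3): exp(t · J_3(-3)) = e^(-3t)·(I + t·N + (t^2/2)·N^2), where N is the 3×3 nilpotent shift.

After assembling e^{tJ} and conjugating by P, we get:

e^{tB} =
  [2*t^2*exp(-3*t) + 7*t*exp(-3*t) + exp(-3*t), -2*t^2*exp(-3*t) - 11*t*exp(-3*t), 4*t^2*exp(-3*t) + 6*t*exp(-3*t)]
  [t^2*exp(-3*t) + 3*t*exp(-3*t), -t^2*exp(-3*t) - 5*t*exp(-3*t) + exp(-3*t), 2*t^2*exp(-3*t) + 2*t*exp(-3*t)]
  [-t^2*exp(-3*t)/2 - 2*t*exp(-3*t), t^2*exp(-3*t)/2 + 3*t*exp(-3*t), -t^2*exp(-3*t) - 2*t*exp(-3*t) + exp(-3*t)]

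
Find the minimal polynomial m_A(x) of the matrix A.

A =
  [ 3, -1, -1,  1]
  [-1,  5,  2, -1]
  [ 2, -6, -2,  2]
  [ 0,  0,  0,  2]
x^3 - 6*x^2 + 12*x - 8

The characteristic polynomial is χ_A(x) = (x - 2)^4, so the eigenvalues are known. The minimal polynomial is
  m_A(x) = Π_λ (x − λ)^{k_λ}
where k_λ is the size of the *largest* Jordan block for λ (equivalently, the smallest k with (A − λI)^k v = 0 for every generalised eigenvector v of λ).

  λ = 2: largest Jordan block has size 3, contributing (x − 2)^3

So m_A(x) = (x - 2)^3 = x^3 - 6*x^2 + 12*x - 8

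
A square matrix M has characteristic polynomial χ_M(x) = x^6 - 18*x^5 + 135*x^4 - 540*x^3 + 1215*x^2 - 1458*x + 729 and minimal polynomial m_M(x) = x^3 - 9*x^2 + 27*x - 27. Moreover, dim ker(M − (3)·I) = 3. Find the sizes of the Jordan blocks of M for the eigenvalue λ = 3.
Block sizes for λ = 3: [3, 2, 1]

Step 1 — from the characteristic polynomial, algebraic multiplicity of λ = 3 is 6. From dim ker(M − (3)·I) = 3, there are exactly 3 Jordan blocks for λ = 3.
Step 2 — from the minimal polynomial, the factor (x − 3)^3 tells us the largest block for λ = 3 has size 3.
Step 3 — with total size 6, 3 blocks, and largest block 3, the block sizes (in nonincreasing order) are [3, 2, 1].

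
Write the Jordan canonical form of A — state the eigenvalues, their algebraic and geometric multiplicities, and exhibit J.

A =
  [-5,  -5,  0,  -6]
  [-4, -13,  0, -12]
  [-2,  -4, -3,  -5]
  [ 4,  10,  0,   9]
J_2(-3) ⊕ J_2(-3)

The characteristic polynomial is
  det(x·I − A) = x^4 + 12*x^3 + 54*x^2 + 108*x + 81 = (x + 3)^4

Eigenvalues and multiplicities (the geometric multiplicity of λ is n − rank(A − λI), which equals the number of Jordan blocks for λ):
  λ = -3: algebraic multiplicity = 4, geometric multiplicity = 2

Determining the block sizes for each eigenvalue:
  λ = -3: with am = 4 and gm = 2, the partition is not yet determined (e.g. several partitions of 4 into 2 parts exist). Let N = A − (-3)·I. Computing rank(N^1) = 2, rank(N^2) = 0; the number of blocks of size ≥ j is rank(N^{j−1}) − rank(N^j), giving [2, 2]. So we have 2 block(s) of size 2 → block sizes [2, 2]

Assembling the blocks gives a Jordan form
J =
  [-3,  1,  0,  0]
  [ 0, -3,  0,  0]
  [ 0,  0, -3,  1]
  [ 0,  0,  0, -3]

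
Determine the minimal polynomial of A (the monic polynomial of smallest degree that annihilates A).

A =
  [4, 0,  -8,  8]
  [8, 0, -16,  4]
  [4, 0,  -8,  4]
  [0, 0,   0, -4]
x^2 + 4*x

The characteristic polynomial is χ_A(x) = x^2*(x + 4)^2, so the eigenvalues are known. The minimal polynomial is
  m_A(x) = Π_λ (x − λ)^{k_λ}
where k_λ is the size of the *largest* Jordan block for λ (equivalently, the smallest k with (A − λI)^k v = 0 for every generalised eigenvector v of λ).

  λ = -4: largest Jordan block has size 1, contributing (x + 4)
  λ = 0: largest Jordan block has size 1, contributing (x − 0)

So m_A(x) = x*(x + 4) = x^2 + 4*x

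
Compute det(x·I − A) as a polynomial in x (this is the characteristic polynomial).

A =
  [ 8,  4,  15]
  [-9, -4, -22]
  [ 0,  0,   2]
x^3 - 6*x^2 + 12*x - 8

Expanding det(x·I − A) (e.g. by cofactor expansion or by noting that A is similar to its Jordan form J, which has the same characteristic polynomial as A) gives
  χ_A(x) = x^3 - 6*x^2 + 12*x - 8
which factors as (x - 2)^3. The eigenvalues (with algebraic multiplicities) are λ = 2 with multiplicity 3.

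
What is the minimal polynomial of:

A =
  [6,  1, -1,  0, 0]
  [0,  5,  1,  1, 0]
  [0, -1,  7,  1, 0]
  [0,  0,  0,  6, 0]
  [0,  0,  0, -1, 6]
x^2 - 12*x + 36

The characteristic polynomial is χ_A(x) = (x - 6)^5, so the eigenvalues are known. The minimal polynomial is
  m_A(x) = Π_λ (x − λ)^{k_λ}
where k_λ is the size of the *largest* Jordan block for λ (equivalently, the smallest k with (A − λI)^k v = 0 for every generalised eigenvector v of λ).

  λ = 6: largest Jordan block has size 2, contributing (x − 6)^2

So m_A(x) = (x - 6)^2 = x^2 - 12*x + 36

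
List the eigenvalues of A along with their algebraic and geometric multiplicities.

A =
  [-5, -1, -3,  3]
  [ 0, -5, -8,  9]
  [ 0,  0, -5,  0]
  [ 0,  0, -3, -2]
λ = -5: alg = 3, geom = 1; λ = -2: alg = 1, geom = 1

Step 1 — factor the characteristic polynomial to read off the algebraic multiplicities:
  χ_A(x) = (x + 2)*(x + 5)^3

Step 2 — compute geometric multiplicities via the rank-nullity identity g(λ) = n − rank(A − λI):
  rank(A − (-5)·I) = 3, so dim ker(A − (-5)·I) = n − 3 = 1
  rank(A − (-2)·I) = 3, so dim ker(A − (-2)·I) = n − 3 = 1

Summary:
  λ = -5: algebraic multiplicity = 3, geometric multiplicity = 1
  λ = -2: algebraic multiplicity = 1, geometric multiplicity = 1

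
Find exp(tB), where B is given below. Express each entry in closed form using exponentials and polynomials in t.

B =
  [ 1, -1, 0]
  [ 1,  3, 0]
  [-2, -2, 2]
e^{tB} =
  [-t*exp(2*t) + exp(2*t), -t*exp(2*t), 0]
  [t*exp(2*t), t*exp(2*t) + exp(2*t), 0]
  [-2*t*exp(2*t), -2*t*exp(2*t), exp(2*t)]

Strategy: write B = P · J · P⁻¹ where J is a Jordan canonical form, so e^{tB} = P · e^{tJ} · P⁻¹, and e^{tJ} can be computed block-by-block.

B has Jordan form
J =
  [2, 1, 0]
  [0, 2, 0]
  [0, 0, 2]
(up to reordering of blocks).

Per-block formulas:
  For a 2×2 Jordan block J_2(2): exp(t · J_2(2)) = e^(2t)·(I + t·N), where N is the 2×2 nilpotent shift.
  For a 1×1 block at λ = 2: exp(t · [2]) = [e^(2t)].

After assembling e^{tJ} and conjugating by P, we get:

e^{tB} =
  [-t*exp(2*t) + exp(2*t), -t*exp(2*t), 0]
  [t*exp(2*t), t*exp(2*t) + exp(2*t), 0]
  [-2*t*exp(2*t), -2*t*exp(2*t), exp(2*t)]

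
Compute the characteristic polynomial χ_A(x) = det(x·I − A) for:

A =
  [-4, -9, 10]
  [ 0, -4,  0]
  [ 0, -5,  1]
x^3 + 7*x^2 + 8*x - 16

Expanding det(x·I − A) (e.g. by cofactor expansion or by noting that A is similar to its Jordan form J, which has the same characteristic polynomial as A) gives
  χ_A(x) = x^3 + 7*x^2 + 8*x - 16
which factors as (x - 1)*(x + 4)^2. The eigenvalues (with algebraic multiplicities) are λ = -4 with multiplicity 2, λ = 1 with multiplicity 1.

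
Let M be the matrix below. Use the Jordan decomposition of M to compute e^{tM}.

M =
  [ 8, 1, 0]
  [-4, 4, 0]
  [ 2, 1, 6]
e^{tM} =
  [2*t*exp(6*t) + exp(6*t), t*exp(6*t), 0]
  [-4*t*exp(6*t), -2*t*exp(6*t) + exp(6*t), 0]
  [2*t*exp(6*t), t*exp(6*t), exp(6*t)]

Strategy: write M = P · J · P⁻¹ where J is a Jordan canonical form, so e^{tM} = P · e^{tJ} · P⁻¹, and e^{tJ} can be computed block-by-block.

M has Jordan form
J =
  [6, 1, 0]
  [0, 6, 0]
  [0, 0, 6]
(up to reordering of blocks).

Per-block formulas:
  For a 2×2 Jordan block J_2(6): exp(t · J_2(6)) = e^(6t)·(I + t·N), where N is the 2×2 nilpotent shift.
  For a 1×1 block at λ = 6: exp(t · [6]) = [e^(6t)].

After assembling e^{tJ} and conjugating by P, we get:

e^{tM} =
  [2*t*exp(6*t) + exp(6*t), t*exp(6*t), 0]
  [-4*t*exp(6*t), -2*t*exp(6*t) + exp(6*t), 0]
  [2*t*exp(6*t), t*exp(6*t), exp(6*t)]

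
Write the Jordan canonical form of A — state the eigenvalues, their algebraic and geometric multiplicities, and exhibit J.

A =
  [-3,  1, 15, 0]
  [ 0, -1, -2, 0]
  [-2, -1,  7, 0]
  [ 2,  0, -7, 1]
J_3(1) ⊕ J_1(1)

The characteristic polynomial is
  det(x·I − A) = x^4 - 4*x^3 + 6*x^2 - 4*x + 1 = (x - 1)^4

Eigenvalues and multiplicities (the geometric multiplicity of λ is n − rank(A − λI), which equals the number of Jordan blocks for λ):
  λ = 1: algebraic multiplicity = 4, geometric multiplicity = 2

Determining the block sizes for each eigenvalue:
  λ = 1: with am = 4 and gm = 2, the partition is not yet determined (e.g. several partitions of 4 into 2 parts exist). Let N = A − (1)·I. Computing rank(N^1) = 2, rank(N^2) = 1, rank(N^3) = 0; the number of blocks of size ≥ j is rank(N^{j−1}) − rank(N^j), giving [2, 1, 1]. So we have 1 block(s) of size 3, 1 block(s) of size 1 → block sizes [3, 1]

Assembling the blocks gives a Jordan form
J =
  [1, 1, 0, 0]
  [0, 1, 1, 0]
  [0, 0, 1, 0]
  [0, 0, 0, 1]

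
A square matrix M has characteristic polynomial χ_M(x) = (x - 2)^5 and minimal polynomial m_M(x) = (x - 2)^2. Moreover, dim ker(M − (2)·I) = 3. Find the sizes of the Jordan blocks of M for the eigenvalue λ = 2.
Block sizes for λ = 2: [2, 2, 1]

Step 1 — from the characteristic polynomial, algebraic multiplicity of λ = 2 is 5. From dim ker(M − (2)·I) = 3, there are exactly 3 Jordan blocks for λ = 2.
Step 2 — from the minimal polynomial, the factor (x − 2)^2 tells us the largest block for λ = 2 has size 2.
Step 3 — with total size 5, 3 blocks, and largest block 2, the block sizes (in nonincreasing order) are [2, 2, 1].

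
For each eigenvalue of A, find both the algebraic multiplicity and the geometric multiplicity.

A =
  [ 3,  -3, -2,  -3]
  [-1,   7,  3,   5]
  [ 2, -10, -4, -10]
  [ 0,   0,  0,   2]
λ = 2: alg = 4, geom = 2

Step 1 — factor the characteristic polynomial to read off the algebraic multiplicities:
  χ_A(x) = (x - 2)^4

Step 2 — compute geometric multiplicities via the rank-nullity identity g(λ) = n − rank(A − λI):
  rank(A − (2)·I) = 2, so dim ker(A − (2)·I) = n − 2 = 2

Summary:
  λ = 2: algebraic multiplicity = 4, geometric multiplicity = 2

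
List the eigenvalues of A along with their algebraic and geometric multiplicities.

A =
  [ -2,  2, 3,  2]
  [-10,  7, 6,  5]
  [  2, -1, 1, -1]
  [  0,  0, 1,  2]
λ = 2: alg = 4, geom = 2

Step 1 — factor the characteristic polynomial to read off the algebraic multiplicities:
  χ_A(x) = (x - 2)^4

Step 2 — compute geometric multiplicities via the rank-nullity identity g(λ) = n − rank(A − λI):
  rank(A − (2)·I) = 2, so dim ker(A − (2)·I) = n − 2 = 2

Summary:
  λ = 2: algebraic multiplicity = 4, geometric multiplicity = 2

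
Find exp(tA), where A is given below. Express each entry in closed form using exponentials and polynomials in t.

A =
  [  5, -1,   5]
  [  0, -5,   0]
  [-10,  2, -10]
e^{tA} =
  [2 - exp(-5*t), -t*exp(-5*t), 1 - exp(-5*t)]
  [0, exp(-5*t), 0]
  [-2 + 2*exp(-5*t), 2*t*exp(-5*t), -1 + 2*exp(-5*t)]

Strategy: write A = P · J · P⁻¹ where J is a Jordan canonical form, so e^{tA} = P · e^{tJ} · P⁻¹, and e^{tJ} can be computed block-by-block.

A has Jordan form
J =
  [-5,  1, 0]
  [ 0, -5, 0]
  [ 0,  0, 0]
(up to reordering of blocks).

Per-block formulas:
  For a 1×1 block at λ = 0: exp(t · [0]) = [e^(0t)].
  For a 2×2 Jordan block J_2(-5): exp(t · J_2(-5)) = e^(-5t)·(I + t·N), where N is the 2×2 nilpotent shift.

After assembling e^{tJ} and conjugating by P, we get:

e^{tA} =
  [2 - exp(-5*t), -t*exp(-5*t), 1 - exp(-5*t)]
  [0, exp(-5*t), 0]
  [-2 + 2*exp(-5*t), 2*t*exp(-5*t), -1 + 2*exp(-5*t)]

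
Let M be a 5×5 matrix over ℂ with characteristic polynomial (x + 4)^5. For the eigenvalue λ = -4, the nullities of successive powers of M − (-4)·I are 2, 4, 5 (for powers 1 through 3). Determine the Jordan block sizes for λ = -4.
Block sizes for λ = -4: [3, 2]

From the dimensions of kernels of powers, the number of Jordan blocks of size at least j is d_j − d_{j−1} where d_j = dim ker(N^j) (with d_0 = 0). Computing the differences gives [2, 2, 1].
The number of blocks of size exactly k is (#blocks of size ≥ k) − (#blocks of size ≥ k + 1), so the partition is: 1 block(s) of size 2, 1 block(s) of size 3.
In nonincreasing order the block sizes are [3, 2].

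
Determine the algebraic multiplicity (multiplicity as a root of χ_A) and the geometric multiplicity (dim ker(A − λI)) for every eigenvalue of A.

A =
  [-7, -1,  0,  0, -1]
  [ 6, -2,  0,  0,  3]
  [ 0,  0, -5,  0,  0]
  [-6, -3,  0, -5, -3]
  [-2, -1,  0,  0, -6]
λ = -5: alg = 5, geom = 4

Step 1 — factor the characteristic polynomial to read off the algebraic multiplicities:
  χ_A(x) = (x + 5)^5

Step 2 — compute geometric multiplicities via the rank-nullity identity g(λ) = n − rank(A − λI):
  rank(A − (-5)·I) = 1, so dim ker(A − (-5)·I) = n − 1 = 4

Summary:
  λ = -5: algebraic multiplicity = 5, geometric multiplicity = 4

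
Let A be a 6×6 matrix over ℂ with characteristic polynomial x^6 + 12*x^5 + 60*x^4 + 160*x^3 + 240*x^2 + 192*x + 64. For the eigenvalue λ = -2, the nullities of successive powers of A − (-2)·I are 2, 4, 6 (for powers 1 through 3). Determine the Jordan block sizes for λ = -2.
Block sizes for λ = -2: [3, 3]

From the dimensions of kernels of powers, the number of Jordan blocks of size at least j is d_j − d_{j−1} where d_j = dim ker(N^j) (with d_0 = 0). Computing the differences gives [2, 2, 2].
The number of blocks of size exactly k is (#blocks of size ≥ k) − (#blocks of size ≥ k + 1), so the partition is: 2 block(s) of size 3.
In nonincreasing order the block sizes are [3, 3].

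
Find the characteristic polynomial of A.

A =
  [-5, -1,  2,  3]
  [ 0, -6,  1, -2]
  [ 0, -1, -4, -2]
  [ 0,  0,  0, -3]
x^4 + 18*x^3 + 120*x^2 + 350*x + 375

Expanding det(x·I − A) (e.g. by cofactor expansion or by noting that A is similar to its Jordan form J, which has the same characteristic polynomial as A) gives
  χ_A(x) = x^4 + 18*x^3 + 120*x^2 + 350*x + 375
which factors as (x + 3)*(x + 5)^3. The eigenvalues (with algebraic multiplicities) are λ = -5 with multiplicity 3, λ = -3 with multiplicity 1.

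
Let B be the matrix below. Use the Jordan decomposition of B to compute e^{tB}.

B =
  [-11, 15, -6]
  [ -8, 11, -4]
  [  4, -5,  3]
e^{tB} =
  [-12*t*exp(t) + exp(t), 15*t*exp(t), -6*t*exp(t)]
  [-8*t*exp(t), 10*t*exp(t) + exp(t), -4*t*exp(t)]
  [4*t*exp(t), -5*t*exp(t), 2*t*exp(t) + exp(t)]

Strategy: write B = P · J · P⁻¹ where J is a Jordan canonical form, so e^{tB} = P · e^{tJ} · P⁻¹, and e^{tJ} can be computed block-by-block.

B has Jordan form
J =
  [1, 1, 0]
  [0, 1, 0]
  [0, 0, 1]
(up to reordering of blocks).

Per-block formulas:
  For a 2×2 Jordan block J_2(1): exp(t · J_2(1)) = e^(1t)·(I + t·N), where N is the 2×2 nilpotent shift.
  For a 1×1 block at λ = 1: exp(t · [1]) = [e^(1t)].

After assembling e^{tJ} and conjugating by P, we get:

e^{tB} =
  [-12*t*exp(t) + exp(t), 15*t*exp(t), -6*t*exp(t)]
  [-8*t*exp(t), 10*t*exp(t) + exp(t), -4*t*exp(t)]
  [4*t*exp(t), -5*t*exp(t), 2*t*exp(t) + exp(t)]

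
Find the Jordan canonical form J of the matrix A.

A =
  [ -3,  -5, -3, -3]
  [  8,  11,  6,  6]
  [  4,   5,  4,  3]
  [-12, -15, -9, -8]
J_2(1) ⊕ J_1(1) ⊕ J_1(1)

The characteristic polynomial is
  det(x·I − A) = x^4 - 4*x^3 + 6*x^2 - 4*x + 1 = (x - 1)^4

Eigenvalues and multiplicities (the geometric multiplicity of λ is n − rank(A − λI), which equals the number of Jordan blocks for λ):
  λ = 1: algebraic multiplicity = 4, geometric multiplicity = 3

Determining the block sizes for each eigenvalue:
  λ = 1: 3 blocks summing to 4 forces exactly one block of size 2 and the rest size 1 → block sizes [2, 1, 1]

Assembling the blocks gives a Jordan form
J =
  [1, 1, 0, 0]
  [0, 1, 0, 0]
  [0, 0, 1, 0]
  [0, 0, 0, 1]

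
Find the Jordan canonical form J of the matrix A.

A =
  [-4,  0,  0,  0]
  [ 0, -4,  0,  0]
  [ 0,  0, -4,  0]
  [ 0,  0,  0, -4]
J_1(-4) ⊕ J_1(-4) ⊕ J_1(-4) ⊕ J_1(-4)

The characteristic polynomial is
  det(x·I − A) = x^4 + 16*x^3 + 96*x^2 + 256*x + 256 = (x + 4)^4

Eigenvalues and multiplicities (the geometric multiplicity of λ is n − rank(A − λI), which equals the number of Jordan blocks for λ):
  λ = -4: algebraic multiplicity = 4, geometric multiplicity = 4

Determining the block sizes for each eigenvalue:
  λ = -4: gm = am = 4, so every block has size 1 → block sizes [1, 1, 1, 1]

Assembling the blocks gives a Jordan form
J =
  [-4,  0,  0,  0]
  [ 0, -4,  0,  0]
  [ 0,  0, -4,  0]
  [ 0,  0,  0, -4]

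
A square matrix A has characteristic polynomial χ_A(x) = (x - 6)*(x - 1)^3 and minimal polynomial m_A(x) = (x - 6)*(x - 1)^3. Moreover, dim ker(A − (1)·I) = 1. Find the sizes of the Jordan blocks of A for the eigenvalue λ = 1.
Block sizes for λ = 1: [3]

Step 1 — from the characteristic polynomial, algebraic multiplicity of λ = 1 is 3. From dim ker(A − (1)·I) = 1, there are exactly 1 Jordan blocks for λ = 1.
Step 2 — from the minimal polynomial, the factor (x − 1)^3 tells us the largest block for λ = 1 has size 3.
Step 3 — with total size 3, 1 blocks, and largest block 3, the block sizes (in nonincreasing order) are [3].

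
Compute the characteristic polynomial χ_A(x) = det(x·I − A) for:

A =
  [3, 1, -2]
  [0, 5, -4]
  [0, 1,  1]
x^3 - 9*x^2 + 27*x - 27

Expanding det(x·I − A) (e.g. by cofactor expansion or by noting that A is similar to its Jordan form J, which has the same characteristic polynomial as A) gives
  χ_A(x) = x^3 - 9*x^2 + 27*x - 27
which factors as (x - 3)^3. The eigenvalues (with algebraic multiplicities) are λ = 3 with multiplicity 3.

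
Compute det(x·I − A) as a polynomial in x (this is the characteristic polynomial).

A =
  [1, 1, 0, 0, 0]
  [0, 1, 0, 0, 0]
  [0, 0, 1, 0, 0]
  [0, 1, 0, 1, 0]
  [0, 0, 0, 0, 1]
x^5 - 5*x^4 + 10*x^3 - 10*x^2 + 5*x - 1

Expanding det(x·I − A) (e.g. by cofactor expansion or by noting that A is similar to its Jordan form J, which has the same characteristic polynomial as A) gives
  χ_A(x) = x^5 - 5*x^4 + 10*x^3 - 10*x^2 + 5*x - 1
which factors as (x - 1)^5. The eigenvalues (with algebraic multiplicities) are λ = 1 with multiplicity 5.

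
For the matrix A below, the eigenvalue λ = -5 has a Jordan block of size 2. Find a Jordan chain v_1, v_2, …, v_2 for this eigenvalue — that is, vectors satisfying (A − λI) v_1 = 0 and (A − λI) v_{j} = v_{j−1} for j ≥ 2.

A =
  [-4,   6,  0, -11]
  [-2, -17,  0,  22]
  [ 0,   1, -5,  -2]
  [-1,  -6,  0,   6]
A Jordan chain for λ = -5 of length 2:
v_1 = (1, -2, 0, -1)ᵀ
v_2 = (1, 0, 0, 0)ᵀ

Let N = A − (-5)·I. We want v_2 with N^2 v_2 = 0 but N^1 v_2 ≠ 0; then v_{j-1} := N · v_j for j = 2, …, 2.

Pick v_2 = (1, 0, 0, 0)ᵀ.
Then v_1 = N · v_2 = (1, -2, 0, -1)ᵀ.

Sanity check: (A − (-5)·I) v_1 = (0, 0, 0, 0)ᵀ = 0. ✓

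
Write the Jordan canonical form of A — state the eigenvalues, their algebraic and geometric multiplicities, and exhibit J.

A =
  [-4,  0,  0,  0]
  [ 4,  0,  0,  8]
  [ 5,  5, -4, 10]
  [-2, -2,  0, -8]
J_2(-4) ⊕ J_1(-4) ⊕ J_1(-4)

The characteristic polynomial is
  det(x·I − A) = x^4 + 16*x^3 + 96*x^2 + 256*x + 256 = (x + 4)^4

Eigenvalues and multiplicities (the geometric multiplicity of λ is n − rank(A − λI), which equals the number of Jordan blocks for λ):
  λ = -4: algebraic multiplicity = 4, geometric multiplicity = 3

Determining the block sizes for each eigenvalue:
  λ = -4: 3 blocks summing to 4 forces exactly one block of size 2 and the rest size 1 → block sizes [2, 1, 1]

Assembling the blocks gives a Jordan form
J =
  [-4,  1,  0,  0]
  [ 0, -4,  0,  0]
  [ 0,  0, -4,  0]
  [ 0,  0,  0, -4]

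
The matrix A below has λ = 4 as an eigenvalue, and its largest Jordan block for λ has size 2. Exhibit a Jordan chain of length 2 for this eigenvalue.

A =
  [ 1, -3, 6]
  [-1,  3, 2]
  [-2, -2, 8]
A Jordan chain for λ = 4 of length 2:
v_1 = (-3, -1, -2)ᵀ
v_2 = (1, 0, 0)ᵀ

Let N = A − (4)·I. We want v_2 with N^2 v_2 = 0 but N^1 v_2 ≠ 0; then v_{j-1} := N · v_j for j = 2, …, 2.

Pick v_2 = (1, 0, 0)ᵀ.
Then v_1 = N · v_2 = (-3, -1, -2)ᵀ.

Sanity check: (A − (4)·I) v_1 = (0, 0, 0)ᵀ = 0. ✓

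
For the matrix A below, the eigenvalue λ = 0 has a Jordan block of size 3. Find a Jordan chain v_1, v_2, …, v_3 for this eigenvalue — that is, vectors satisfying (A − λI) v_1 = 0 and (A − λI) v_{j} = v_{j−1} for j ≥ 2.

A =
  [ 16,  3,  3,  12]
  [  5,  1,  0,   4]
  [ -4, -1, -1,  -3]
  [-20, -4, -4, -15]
A Jordan chain for λ = 0 of length 3:
v_1 = (-3, -1, 1, 4)ᵀ
v_2 = (3, 0, -1, -4)ᵀ
v_3 = (0, 0, 1, 0)ᵀ

Let N = A − (0)·I. We want v_3 with N^3 v_3 = 0 but N^2 v_3 ≠ 0; then v_{j-1} := N · v_j for j = 3, …, 2.

Pick v_3 = (0, 0, 1, 0)ᵀ.
Then v_2 = N · v_3 = (3, 0, -1, -4)ᵀ.
Then v_1 = N · v_2 = (-3, -1, 1, 4)ᵀ.

Sanity check: (A − (0)·I) v_1 = (0, 0, 0, 0)ᵀ = 0. ✓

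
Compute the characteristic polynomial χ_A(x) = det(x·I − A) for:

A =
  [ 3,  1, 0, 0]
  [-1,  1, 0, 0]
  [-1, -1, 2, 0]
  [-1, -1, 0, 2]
x^4 - 8*x^3 + 24*x^2 - 32*x + 16

Expanding det(x·I − A) (e.g. by cofactor expansion or by noting that A is similar to its Jordan form J, which has the same characteristic polynomial as A) gives
  χ_A(x) = x^4 - 8*x^3 + 24*x^2 - 32*x + 16
which factors as (x - 2)^4. The eigenvalues (with algebraic multiplicities) are λ = 2 with multiplicity 4.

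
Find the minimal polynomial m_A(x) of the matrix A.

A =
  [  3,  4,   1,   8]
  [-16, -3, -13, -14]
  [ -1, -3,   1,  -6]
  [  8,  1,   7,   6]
x^4 - 7*x^3 + 15*x^2 - 13*x + 4

The characteristic polynomial is χ_A(x) = (x - 4)*(x - 1)^3, so the eigenvalues are known. The minimal polynomial is
  m_A(x) = Π_λ (x − λ)^{k_λ}
where k_λ is the size of the *largest* Jordan block for λ (equivalently, the smallest k with (A − λI)^k v = 0 for every generalised eigenvector v of λ).

  λ = 1: largest Jordan block has size 3, contributing (x − 1)^3
  λ = 4: largest Jordan block has size 1, contributing (x − 4)

So m_A(x) = (x - 4)*(x - 1)^3 = x^4 - 7*x^3 + 15*x^2 - 13*x + 4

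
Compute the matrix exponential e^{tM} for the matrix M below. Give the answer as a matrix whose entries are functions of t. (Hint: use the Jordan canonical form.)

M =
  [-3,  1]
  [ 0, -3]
e^{tM} =
  [exp(-3*t), t*exp(-3*t)]
  [0, exp(-3*t)]

Strategy: write M = P · J · P⁻¹ where J is a Jordan canonical form, so e^{tM} = P · e^{tJ} · P⁻¹, and e^{tJ} can be computed block-by-block.

M has Jordan form
J =
  [-3,  1]
  [ 0, -3]
(up to reordering of blocks).

Per-block formulas:
  For a 2×2 Jordan block J_2(-3): exp(t · J_2(-3)) = e^(-3t)·(I + t·N), where N is the 2×2 nilpotent shift.

After assembling e^{tJ} and conjugating by P, we get:

e^{tM} =
  [exp(-3*t), t*exp(-3*t)]
  [0, exp(-3*t)]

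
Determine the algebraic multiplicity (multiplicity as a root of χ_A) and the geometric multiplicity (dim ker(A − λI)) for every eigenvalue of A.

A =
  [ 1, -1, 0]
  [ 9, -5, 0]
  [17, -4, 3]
λ = -2: alg = 2, geom = 1; λ = 3: alg = 1, geom = 1

Step 1 — factor the characteristic polynomial to read off the algebraic multiplicities:
  χ_A(x) = (x - 3)*(x + 2)^2

Step 2 — compute geometric multiplicities via the rank-nullity identity g(λ) = n − rank(A − λI):
  rank(A − (-2)·I) = 2, so dim ker(A − (-2)·I) = n − 2 = 1
  rank(A − (3)·I) = 2, so dim ker(A − (3)·I) = n − 2 = 1

Summary:
  λ = -2: algebraic multiplicity = 2, geometric multiplicity = 1
  λ = 3: algebraic multiplicity = 1, geometric multiplicity = 1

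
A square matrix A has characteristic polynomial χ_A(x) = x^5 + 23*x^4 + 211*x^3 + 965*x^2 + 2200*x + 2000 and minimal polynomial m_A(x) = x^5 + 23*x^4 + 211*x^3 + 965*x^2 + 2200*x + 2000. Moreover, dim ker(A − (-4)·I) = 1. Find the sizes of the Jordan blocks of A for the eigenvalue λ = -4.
Block sizes for λ = -4: [2]

Step 1 — from the characteristic polynomial, algebraic multiplicity of λ = -4 is 2. From dim ker(A − (-4)·I) = 1, there are exactly 1 Jordan blocks for λ = -4.
Step 2 — from the minimal polynomial, the factor (x + 4)^2 tells us the largest block for λ = -4 has size 2.
Step 3 — with total size 2, 1 blocks, and largest block 2, the block sizes (in nonincreasing order) are [2].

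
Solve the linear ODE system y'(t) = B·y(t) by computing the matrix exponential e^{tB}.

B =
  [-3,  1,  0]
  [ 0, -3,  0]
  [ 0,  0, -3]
e^{tB} =
  [exp(-3*t), t*exp(-3*t), 0]
  [0, exp(-3*t), 0]
  [0, 0, exp(-3*t)]

Strategy: write B = P · J · P⁻¹ where J is a Jordan canonical form, so e^{tB} = P · e^{tJ} · P⁻¹, and e^{tJ} can be computed block-by-block.

B has Jordan form
J =
  [-3,  1,  0]
  [ 0, -3,  0]
  [ 0,  0, -3]
(up to reordering of blocks).

Per-block formulas:
  For a 1×1 block at λ = -3: exp(t · [-3]) = [e^(-3t)].
  For a 2×2 Jordan block J_2(-3): exp(t · J_2(-3)) = e^(-3t)·(I + t·N), where N is the 2×2 nilpotent shift.

After assembling e^{tJ} and conjugating by P, we get:

e^{tB} =
  [exp(-3*t), t*exp(-3*t), 0]
  [0, exp(-3*t), 0]
  [0, 0, exp(-3*t)]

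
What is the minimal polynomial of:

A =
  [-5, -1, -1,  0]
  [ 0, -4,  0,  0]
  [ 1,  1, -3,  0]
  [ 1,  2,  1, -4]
x^2 + 8*x + 16

The characteristic polynomial is χ_A(x) = (x + 4)^4, so the eigenvalues are known. The minimal polynomial is
  m_A(x) = Π_λ (x − λ)^{k_λ}
where k_λ is the size of the *largest* Jordan block for λ (equivalently, the smallest k with (A − λI)^k v = 0 for every generalised eigenvector v of λ).

  λ = -4: largest Jordan block has size 2, contributing (x + 4)^2

So m_A(x) = (x + 4)^2 = x^2 + 8*x + 16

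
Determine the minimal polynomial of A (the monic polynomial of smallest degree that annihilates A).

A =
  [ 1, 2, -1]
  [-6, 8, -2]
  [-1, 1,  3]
x^3 - 12*x^2 + 48*x - 64

The characteristic polynomial is χ_A(x) = (x - 4)^3, so the eigenvalues are known. The minimal polynomial is
  m_A(x) = Π_λ (x − λ)^{k_λ}
where k_λ is the size of the *largest* Jordan block for λ (equivalently, the smallest k with (A − λI)^k v = 0 for every generalised eigenvector v of λ).

  λ = 4: largest Jordan block has size 3, contributing (x − 4)^3

So m_A(x) = (x - 4)^3 = x^3 - 12*x^2 + 48*x - 64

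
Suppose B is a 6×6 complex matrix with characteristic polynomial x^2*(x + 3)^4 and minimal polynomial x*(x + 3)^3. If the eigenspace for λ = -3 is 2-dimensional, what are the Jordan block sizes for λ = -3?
Block sizes for λ = -3: [3, 1]

Step 1 — from the characteristic polynomial, algebraic multiplicity of λ = -3 is 4. From dim ker(B − (-3)·I) = 2, there are exactly 2 Jordan blocks for λ = -3.
Step 2 — from the minimal polynomial, the factor (x + 3)^3 tells us the largest block for λ = -3 has size 3.
Step 3 — with total size 4, 2 blocks, and largest block 3, the block sizes (in nonincreasing order) are [3, 1].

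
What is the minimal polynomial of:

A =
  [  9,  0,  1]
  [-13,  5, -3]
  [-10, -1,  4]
x^3 - 18*x^2 + 108*x - 216

The characteristic polynomial is χ_A(x) = (x - 6)^3, so the eigenvalues are known. The minimal polynomial is
  m_A(x) = Π_λ (x − λ)^{k_λ}
where k_λ is the size of the *largest* Jordan block for λ (equivalently, the smallest k with (A − λI)^k v = 0 for every generalised eigenvector v of λ).

  λ = 6: largest Jordan block has size 3, contributing (x − 6)^3

So m_A(x) = (x - 6)^3 = x^3 - 18*x^2 + 108*x - 216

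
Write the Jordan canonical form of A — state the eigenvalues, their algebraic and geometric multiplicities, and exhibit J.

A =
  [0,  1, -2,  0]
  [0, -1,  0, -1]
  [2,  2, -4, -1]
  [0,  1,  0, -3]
J_3(-2) ⊕ J_1(-2)

The characteristic polynomial is
  det(x·I − A) = x^4 + 8*x^3 + 24*x^2 + 32*x + 16 = (x + 2)^4

Eigenvalues and multiplicities (the geometric multiplicity of λ is n − rank(A − λI), which equals the number of Jordan blocks for λ):
  λ = -2: algebraic multiplicity = 4, geometric multiplicity = 2

Determining the block sizes for each eigenvalue:
  λ = -2: with am = 4 and gm = 2, the partition is not yet determined (e.g. several partitions of 4 into 2 parts exist). Let N = A − (-2)·I. Computing rank(N^1) = 2, rank(N^2) = 1, rank(N^3) = 0; the number of blocks of size ≥ j is rank(N^{j−1}) − rank(N^j), giving [2, 1, 1]. So we have 1 block(s) of size 3, 1 block(s) of size 1 → block sizes [3, 1]

Assembling the blocks gives a Jordan form
J =
  [-2,  1,  0,  0]
  [ 0, -2,  1,  0]
  [ 0,  0, -2,  0]
  [ 0,  0,  0, -2]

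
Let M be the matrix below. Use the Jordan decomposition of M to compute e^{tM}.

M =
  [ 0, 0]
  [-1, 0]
e^{tM} =
  [1, 0]
  [-t, 1]

Strategy: write M = P · J · P⁻¹ where J is a Jordan canonical form, so e^{tM} = P · e^{tJ} · P⁻¹, and e^{tJ} can be computed block-by-block.

M has Jordan form
J =
  [0, 1]
  [0, 0]
(up to reordering of blocks).

Per-block formulas:
  For a 2×2 Jordan block J_2(0): exp(t · J_2(0)) = e^(0t)·(I + t·N), where N is the 2×2 nilpotent shift.

After assembling e^{tJ} and conjugating by P, we get:

e^{tM} =
  [1, 0]
  [-t, 1]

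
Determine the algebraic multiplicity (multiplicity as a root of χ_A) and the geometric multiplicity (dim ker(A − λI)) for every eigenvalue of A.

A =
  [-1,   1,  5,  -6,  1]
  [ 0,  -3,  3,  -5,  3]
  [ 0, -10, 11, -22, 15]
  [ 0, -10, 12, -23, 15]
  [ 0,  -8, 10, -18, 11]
λ = -1: alg = 5, geom = 2

Step 1 — factor the characteristic polynomial to read off the algebraic multiplicities:
  χ_A(x) = (x + 1)^5

Step 2 — compute geometric multiplicities via the rank-nullity identity g(λ) = n − rank(A − λI):
  rank(A − (-1)·I) = 3, so dim ker(A − (-1)·I) = n − 3 = 2

Summary:
  λ = -1: algebraic multiplicity = 5, geometric multiplicity = 2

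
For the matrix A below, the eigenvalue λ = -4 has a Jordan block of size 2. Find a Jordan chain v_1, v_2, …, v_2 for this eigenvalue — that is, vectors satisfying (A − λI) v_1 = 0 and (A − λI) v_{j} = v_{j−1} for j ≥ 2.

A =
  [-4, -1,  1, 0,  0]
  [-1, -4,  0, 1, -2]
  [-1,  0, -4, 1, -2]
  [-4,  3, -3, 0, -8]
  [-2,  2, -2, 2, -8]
A Jordan chain for λ = -4 of length 2:
v_1 = (0, -1, -1, -4, -2)ᵀ
v_2 = (1, 0, 0, 0, 0)ᵀ

Let N = A − (-4)·I. We want v_2 with N^2 v_2 = 0 but N^1 v_2 ≠ 0; then v_{j-1} := N · v_j for j = 2, …, 2.

Pick v_2 = (1, 0, 0, 0, 0)ᵀ.
Then v_1 = N · v_2 = (0, -1, -1, -4, -2)ᵀ.

Sanity check: (A − (-4)·I) v_1 = (0, 0, 0, 0, 0)ᵀ = 0. ✓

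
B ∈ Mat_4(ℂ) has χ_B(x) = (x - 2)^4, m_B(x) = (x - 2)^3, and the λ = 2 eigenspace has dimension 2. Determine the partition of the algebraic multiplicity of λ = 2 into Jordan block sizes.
Block sizes for λ = 2: [3, 1]

Step 1 — from the characteristic polynomial, algebraic multiplicity of λ = 2 is 4. From dim ker(B − (2)·I) = 2, there are exactly 2 Jordan blocks for λ = 2.
Step 2 — from the minimal polynomial, the factor (x − 2)^3 tells us the largest block for λ = 2 has size 3.
Step 3 — with total size 4, 2 blocks, and largest block 3, the block sizes (in nonincreasing order) are [3, 1].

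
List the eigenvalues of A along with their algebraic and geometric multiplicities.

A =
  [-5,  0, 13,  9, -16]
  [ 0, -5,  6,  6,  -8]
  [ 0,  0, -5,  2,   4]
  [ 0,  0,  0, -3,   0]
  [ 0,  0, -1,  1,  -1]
λ = -5: alg = 2, geom = 2; λ = -3: alg = 3, geom = 2

Step 1 — factor the characteristic polynomial to read off the algebraic multiplicities:
  χ_A(x) = (x + 3)^3*(x + 5)^2

Step 2 — compute geometric multiplicities via the rank-nullity identity g(λ) = n − rank(A − λI):
  rank(A − (-5)·I) = 3, so dim ker(A − (-5)·I) = n − 3 = 2
  rank(A − (-3)·I) = 3, so dim ker(A − (-3)·I) = n − 3 = 2

Summary:
  λ = -5: algebraic multiplicity = 2, geometric multiplicity = 2
  λ = -3: algebraic multiplicity = 3, geometric multiplicity = 2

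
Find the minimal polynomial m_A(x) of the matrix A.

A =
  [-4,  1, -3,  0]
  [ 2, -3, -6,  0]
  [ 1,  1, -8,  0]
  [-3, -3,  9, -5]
x^2 + 10*x + 25

The characteristic polynomial is χ_A(x) = (x + 5)^4, so the eigenvalues are known. The minimal polynomial is
  m_A(x) = Π_λ (x − λ)^{k_λ}
where k_λ is the size of the *largest* Jordan block for λ (equivalently, the smallest k with (A − λI)^k v = 0 for every generalised eigenvector v of λ).

  λ = -5: largest Jordan block has size 2, contributing (x + 5)^2

So m_A(x) = (x + 5)^2 = x^2 + 10*x + 25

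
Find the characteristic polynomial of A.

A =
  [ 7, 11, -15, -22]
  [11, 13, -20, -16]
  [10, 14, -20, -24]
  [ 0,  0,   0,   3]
x^4 - 3*x^3

Expanding det(x·I − A) (e.g. by cofactor expansion or by noting that A is similar to its Jordan form J, which has the same characteristic polynomial as A) gives
  χ_A(x) = x^4 - 3*x^3
which factors as x^3*(x - 3). The eigenvalues (with algebraic multiplicities) are λ = 0 with multiplicity 3, λ = 3 with multiplicity 1.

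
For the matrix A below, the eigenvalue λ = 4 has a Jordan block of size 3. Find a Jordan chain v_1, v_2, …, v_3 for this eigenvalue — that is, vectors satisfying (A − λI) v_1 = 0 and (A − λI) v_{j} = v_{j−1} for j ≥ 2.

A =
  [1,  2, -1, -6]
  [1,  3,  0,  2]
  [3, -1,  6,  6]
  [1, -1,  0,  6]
A Jordan chain for λ = 4 of length 3:
v_1 = (2, -2, 2, -2)ᵀ
v_2 = (-3, 1, 3, 1)ᵀ
v_3 = (1, 0, 0, 0)ᵀ

Let N = A − (4)·I. We want v_3 with N^3 v_3 = 0 but N^2 v_3 ≠ 0; then v_{j-1} := N · v_j for j = 3, …, 2.

Pick v_3 = (1, 0, 0, 0)ᵀ.
Then v_2 = N · v_3 = (-3, 1, 3, 1)ᵀ.
Then v_1 = N · v_2 = (2, -2, 2, -2)ᵀ.

Sanity check: (A − (4)·I) v_1 = (0, 0, 0, 0)ᵀ = 0. ✓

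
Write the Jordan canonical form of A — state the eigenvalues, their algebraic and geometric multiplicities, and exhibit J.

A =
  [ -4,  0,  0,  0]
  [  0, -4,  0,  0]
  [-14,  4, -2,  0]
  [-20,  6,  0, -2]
J_1(-4) ⊕ J_1(-4) ⊕ J_1(-2) ⊕ J_1(-2)

The characteristic polynomial is
  det(x·I − A) = x^4 + 12*x^3 + 52*x^2 + 96*x + 64 = (x + 2)^2*(x + 4)^2

Eigenvalues and multiplicities (the geometric multiplicity of λ is n − rank(A − λI), which equals the number of Jordan blocks for λ):
  λ = -4: algebraic multiplicity = 2, geometric multiplicity = 2
  λ = -2: algebraic multiplicity = 2, geometric multiplicity = 2

Determining the block sizes for each eigenvalue:
  λ = -4: gm = am = 2, so every block has size 1 → block sizes [1, 1]
  λ = -2: gm = am = 2, so every block has size 1 → block sizes [1, 1]

Assembling the blocks gives a Jordan form
J =
  [-4,  0,  0,  0]
  [ 0, -4,  0,  0]
  [ 0,  0, -2,  0]
  [ 0,  0,  0, -2]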